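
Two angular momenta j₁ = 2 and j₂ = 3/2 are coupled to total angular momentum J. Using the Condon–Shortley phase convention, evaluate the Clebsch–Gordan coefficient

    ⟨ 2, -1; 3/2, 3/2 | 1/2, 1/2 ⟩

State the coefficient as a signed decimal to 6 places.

triangle: 3!×1!×0!/5! = 6/120
(j±m)!: 1!×3!×3!×0!×1!×0! = 36
prefactor² = (2J+1)×Δ×N² = 18/5
  k=3: −1/(3!×0!×0!×0!×1!×0!) = -1/6
Σ = -1/6  ⇒  CG² = 18/5×(-1/6)² = 1/10
CG = −√(1/10) = -0.316228

−√(1/10) = -0.316228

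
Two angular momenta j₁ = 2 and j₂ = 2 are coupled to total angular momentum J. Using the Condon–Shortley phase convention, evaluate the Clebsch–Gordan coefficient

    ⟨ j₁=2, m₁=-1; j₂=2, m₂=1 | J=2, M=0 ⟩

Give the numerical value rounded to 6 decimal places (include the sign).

triangle: 2!·2!·2!/7! = 8/5040
(j±m)!: 1!·3!·3!·1!·2!·2! = 144
prefactor² = (2J+1)·Δ·N² = 8/7
  k=1: −1/(1!·1!·2!·2!·0!·0!) = -1/4
  k=2: +1/(2!·0!·1!·1!·1!·1!) = 1/2
Σ = 1/4  ⇒  CG² = 8/7·1/4² = 1/14
CG = +√(1/14) = +0.267261

+√(1/14) ≈ +0.267261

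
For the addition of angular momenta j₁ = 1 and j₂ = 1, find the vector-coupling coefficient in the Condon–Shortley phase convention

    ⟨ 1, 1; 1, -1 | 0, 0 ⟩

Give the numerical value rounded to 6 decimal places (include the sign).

j₁+j₂−J=2  J+j₁−j₂=0  J−j₁+j₂=0  j₁+j₂+J+1=3
(j₁±m₁, j₂±m₂, J±M) = (2,0,0,2,0,0)
P² = 4/3
sum k=0..0:
  [0] +1/2 = 1/2
S = 1/2
C² = P²·S² = 1/3 ; C = +0.577350

+0.577350  (= +√(1/3))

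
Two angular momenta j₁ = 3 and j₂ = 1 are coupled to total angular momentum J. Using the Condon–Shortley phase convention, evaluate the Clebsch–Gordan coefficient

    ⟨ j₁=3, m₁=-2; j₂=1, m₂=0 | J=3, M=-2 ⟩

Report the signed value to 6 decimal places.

triangle: 1!×5!×1!/8! = 120/40320
(j±m)!: 1!×5!×1!×1!×1!×5! = 14400
prefactor² = (2J+1)×Δ×N² = 300
  k=0: +1/(0!×1!×5!×1!×0!×0!) = 1/120
  k=1: −1/(1!×0!×4!×0!×1!×1!) = -1/24
Σ = -1/30  ⇒  CG² = 300×(-1/30)² = 1/3
CG = −√(1/3) = -0.577350

-0.577350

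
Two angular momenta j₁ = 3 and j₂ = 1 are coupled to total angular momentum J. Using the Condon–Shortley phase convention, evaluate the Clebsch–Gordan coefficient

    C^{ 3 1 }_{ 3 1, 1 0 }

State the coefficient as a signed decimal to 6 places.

j₁+j₂−J=1  J+j₁−j₂=5  J−j₁+j₂=1  j₁+j₂+J+1=8
(j₁±m₁, j₂±m₂, J±M) = (4,2,1,1,4,2)
P² = 48
sum k=0..1:
  [0] +1/12 = 1/12
  [1] −1/24 = -1/24
S = 1/24
C² = P²·S² = 1/12 ; C = +0.288675

+0.288675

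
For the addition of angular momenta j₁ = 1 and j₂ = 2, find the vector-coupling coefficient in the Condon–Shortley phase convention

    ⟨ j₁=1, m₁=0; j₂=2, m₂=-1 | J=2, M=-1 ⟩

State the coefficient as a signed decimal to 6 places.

j₁+j₂−J=1  J+j₁−j₂=1  J−j₁+j₂=3  j₁+j₂+J+1=6
(j₁±m₁, j₂±m₂, J±M) = (1,1,1,3,1,3)
P² = 3/2
sum k=0..1:
  [0] +1/2 = 1/2
  [1] −1/6 = -1/6
S = 1/3
C² = P²·S² = 1/6 ; C = +0.408248

+√(1/6) = +0.408248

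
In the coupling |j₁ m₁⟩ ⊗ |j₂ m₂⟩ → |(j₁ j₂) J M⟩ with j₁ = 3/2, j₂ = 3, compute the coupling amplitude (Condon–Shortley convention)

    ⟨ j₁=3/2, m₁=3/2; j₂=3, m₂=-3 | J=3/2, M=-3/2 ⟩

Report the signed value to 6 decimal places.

√[4·3!0!3!/7! · 3!0!0!6!0!3!] = √(5184/7)
  +(−1)^0/∏(0,3,0,0,0,3)! = 1/36  (running 1/36)
⟨..|..⟩ = √(5184/7)·(1/36) = +0.755929

+√(4/7) = +0.755929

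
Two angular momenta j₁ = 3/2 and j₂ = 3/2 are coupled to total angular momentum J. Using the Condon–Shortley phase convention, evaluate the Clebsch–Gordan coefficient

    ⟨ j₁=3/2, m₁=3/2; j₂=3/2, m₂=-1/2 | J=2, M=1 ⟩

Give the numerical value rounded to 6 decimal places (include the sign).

j₁+j₂−J=1  J+j₁−j₂=2  J−j₁+j₂=2  j₁+j₂+J+1=6
(j₁±m₁, j₂±m₂, J±M) = (3,0,1,2,3,1)
P² = 2
sum k=0..0:
  [0] +1/2 = 1/2
S = 1/2
C² = P²·S² = 1/2 ; C = +0.707107

+0.707107  (= +√(1/2))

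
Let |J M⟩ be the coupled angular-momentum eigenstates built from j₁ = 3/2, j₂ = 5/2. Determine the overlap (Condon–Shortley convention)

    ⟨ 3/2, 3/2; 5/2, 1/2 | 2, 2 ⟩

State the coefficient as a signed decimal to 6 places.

+√(1/7) = +0.377964

√[5·2!1!3!/7! · 3!0!3!2!4!0!] = √(144/7)
  +(−1)^0/∏(0,2,0,3,1,0)! = 1/12  (running 1/12)
⟨..|..⟩ = √(144/7)·(1/12) = +0.377964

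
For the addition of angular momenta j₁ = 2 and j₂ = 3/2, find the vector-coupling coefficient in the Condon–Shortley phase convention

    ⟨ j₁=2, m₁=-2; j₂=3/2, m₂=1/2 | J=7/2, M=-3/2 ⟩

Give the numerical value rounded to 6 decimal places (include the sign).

+√(1/7) = +0.377964

j₁+j₂−J=0  J+j₁−j₂=4  J−j₁+j₂=3  j₁+j₂+J+1=8
(j₁±m₁, j₂±m₂, J±M) = (0,4,2,1,2,5)
P² = 2304/7
sum k=0..0:
  [0] +1/48 = 1/48
S = 1/48
C² = P²·S² = 1/7 ; C = +0.377964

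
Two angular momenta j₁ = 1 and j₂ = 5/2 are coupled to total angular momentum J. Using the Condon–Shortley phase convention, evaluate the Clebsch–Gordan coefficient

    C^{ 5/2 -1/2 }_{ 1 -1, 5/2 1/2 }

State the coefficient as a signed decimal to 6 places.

−√(18/35) = -0.717137

triangle: 1!·1!·4!/7! = 24/5040
(j±m)!: 0!·2!·3!·2!·2!·3! = 288
prefactor² = (2J+1)·Δ·N² = 288/35
  k=1: −1/(1!·0!·1!·2!·0!·2!) = -1/4
Σ = -1/4  ⇒  CG² = 288/35·(-1/4)² = 18/35
CG = −√(18/35) = -0.717137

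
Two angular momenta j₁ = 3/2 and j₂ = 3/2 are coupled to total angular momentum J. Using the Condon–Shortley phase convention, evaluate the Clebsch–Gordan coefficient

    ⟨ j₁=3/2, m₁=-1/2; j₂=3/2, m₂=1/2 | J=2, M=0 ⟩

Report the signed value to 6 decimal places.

√[5·1!2!2!/6! · 1!2!2!1!2!2!] = √(4/9)
  +(−1)^0/∏(0,1,2,2,0,0)! = 1/4  (running 1/4)
  +(−1)^1/∏(1,0,1,1,1,1)! = -1  (running -3/4)
⟨..|..⟩ = √(4/9)·(-3/4) = -0.500000

-0.500000  (= −√(1/4))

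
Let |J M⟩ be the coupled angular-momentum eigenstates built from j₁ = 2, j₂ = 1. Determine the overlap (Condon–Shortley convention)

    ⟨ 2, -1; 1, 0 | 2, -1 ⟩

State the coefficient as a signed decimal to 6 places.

−√(1/6) ≈ -0.408248

triangle: 1!×3!×1!/6! = 6/720
(j±m)!: 1!×3!×1!×1!×1!×3! = 36
prefactor² = (2J+1)×Δ×N² = 3/2
  k=0: +1/(0!×1!×3!×1!×0!×0!) = 1/6
  k=1: −1/(1!×0!×2!×0!×1!×1!) = -1/2
Σ = -1/3  ⇒  CG² = 3/2×(-1/3)² = 1/6
CG = −√(1/6) = -0.408248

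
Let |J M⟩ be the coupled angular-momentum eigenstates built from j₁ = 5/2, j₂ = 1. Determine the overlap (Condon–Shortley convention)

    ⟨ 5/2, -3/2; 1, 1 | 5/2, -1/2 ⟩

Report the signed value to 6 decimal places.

−√(16/35) ≈ -0.676123

√[6·1!4!1!/7! · 1!4!2!0!2!3!] = √(576/35)
  +(−1)^1/∏(1,0,3,1,1,0)! = -1/6  (running -1/6)
⟨..|..⟩ = √(576/35)·(-1/6) = -0.676123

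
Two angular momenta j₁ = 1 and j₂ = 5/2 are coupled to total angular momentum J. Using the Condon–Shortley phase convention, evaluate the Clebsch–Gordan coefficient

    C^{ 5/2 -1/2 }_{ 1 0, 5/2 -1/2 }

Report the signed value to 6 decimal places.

j₁+j₂−J=1  J+j₁−j₂=1  J−j₁+j₂=4  j₁+j₂+J+1=7
(j₁±m₁, j₂±m₂, J±M) = (1,1,2,3,2,3)
P² = 144/35
sum k=0..1:
  [0] +1/4 = 1/4
  [1] −1/6 = -1/6
S = 1/12
C² = P²·S² = 1/35 ; C = +0.169031

+0.169031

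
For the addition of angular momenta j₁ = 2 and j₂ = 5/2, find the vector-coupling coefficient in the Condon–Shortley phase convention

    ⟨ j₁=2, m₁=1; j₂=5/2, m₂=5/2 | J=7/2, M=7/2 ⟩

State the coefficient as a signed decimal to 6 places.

j₁+j₂−J=1  J+j₁−j₂=3  J−j₁+j₂=4  j₁+j₂+J+1=9
(j₁±m₁, j₂±m₂, J±M) = (3,1,5,0,7,0)
P² = 11520
sum k=1..1:
  [1] −1/144 = -1/144
S = -1/144
C² = P²·S² = 5/9 ; C = -0.745356

−√(5/9) ≈ -0.745356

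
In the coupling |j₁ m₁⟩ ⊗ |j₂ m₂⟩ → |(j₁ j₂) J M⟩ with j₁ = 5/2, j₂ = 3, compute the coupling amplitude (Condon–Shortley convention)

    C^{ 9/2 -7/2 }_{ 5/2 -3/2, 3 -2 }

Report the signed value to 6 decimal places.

+√(1/99) = +0.100504

j₁+j₂−J=1  J+j₁−j₂=4  J−j₁+j₂=5  j₁+j₂+J+1=11
(j₁±m₁, j₂±m₂, J±M) = (1,4,1,5,1,8)
P² = 921600/11
sum k=0..1:
  [0] +1/576 = 1/576
  [1] −1/720 = -1/720
S = 1/2880
C² = P²·S² = 1/99 ; C = +0.100504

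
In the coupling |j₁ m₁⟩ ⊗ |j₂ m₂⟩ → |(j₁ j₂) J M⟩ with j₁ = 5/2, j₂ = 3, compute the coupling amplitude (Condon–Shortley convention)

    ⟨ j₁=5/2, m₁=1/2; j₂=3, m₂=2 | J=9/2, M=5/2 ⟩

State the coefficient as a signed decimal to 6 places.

triangle: 1!×4!×5!/11! = 2880/39916800
(j±m)!: 3!×2!×5!×1!×7!×2! = 14515200
prefactor² = (2J+1)×Δ×N² = 115200/11
  k=0: +1/(0!×1!×2!×5!×2!×0!) = 1/480
  k=1: −1/(1!×0!×1!×4!×3!×1!) = -1/144
Σ = -7/1440  ⇒  CG² = 115200/11×(-7/1440)² = 49/198
CG = −√(49/198) = -0.497468

−√(49/198) = -0.497468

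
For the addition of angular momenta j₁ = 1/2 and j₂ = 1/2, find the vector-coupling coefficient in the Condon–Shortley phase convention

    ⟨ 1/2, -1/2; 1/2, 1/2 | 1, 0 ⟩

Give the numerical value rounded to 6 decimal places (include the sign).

√[3·0!1!1!/3! · 0!1!1!0!1!1!] = √(1/2)
  +(−1)^0/∏(0,0,1,1,0,0)! = 1  (running 1)
⟨..|..⟩ = √(1/2)·(1) = +0.707107

+√(1/2) ≈ +0.707107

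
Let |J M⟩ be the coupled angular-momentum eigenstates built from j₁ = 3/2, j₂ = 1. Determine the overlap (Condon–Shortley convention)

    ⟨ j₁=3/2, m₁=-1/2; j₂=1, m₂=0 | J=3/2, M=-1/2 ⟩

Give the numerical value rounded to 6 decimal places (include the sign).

√[4·1!2!1!/5! · 1!2!1!1!1!2!] = √(4/15)
  +(−1)^0/∏(0,1,2,1,0,0)! = 1/2  (running 1/2)
  +(−1)^1/∏(1,0,1,0,1,1)! = -1  (running -1/2)
⟨..|..⟩ = √(4/15)·(-1/2) = -0.258199

-0.258199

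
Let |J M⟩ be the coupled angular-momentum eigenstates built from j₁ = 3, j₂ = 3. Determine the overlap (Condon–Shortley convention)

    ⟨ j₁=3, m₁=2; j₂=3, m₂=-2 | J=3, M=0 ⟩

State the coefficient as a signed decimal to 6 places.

+√(1/6) = +0.408248

triangle: 3!*3!*3!/10! = 216/3628800
(j±m)!: 5!*1!*1!*5!*3!*3! = 518400
prefactor² = (2J+1)*Δ*N² = 216
  k=0: +1/(0!*3!*1!*1!*2!*2!) = 1/24
  k=1: −1/(1!*2!*0!*0!*3!*3!) = -1/72
Σ = 1/36  ⇒  CG² = 216*1/36² = 1/6
CG = +√(1/6) = +0.408248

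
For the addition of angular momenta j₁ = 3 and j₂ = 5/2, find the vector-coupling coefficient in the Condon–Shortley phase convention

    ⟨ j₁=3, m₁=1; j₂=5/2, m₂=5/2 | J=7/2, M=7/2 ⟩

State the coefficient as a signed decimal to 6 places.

triangle: 2!*4!*3!/10! = 288/3628800
(j±m)!: 4!*2!*5!*0!*7!*0! = 29030400
prefactor² = (2J+1)*Δ*N² = 18432
  k=2: +1/(2!*0!*0!*3!*4!*0!) = 1/288
Σ = 1/288  ⇒  CG² = 18432*1/288² = 2/9
CG = +√(2/9) = +0.471405

+√(2/9) ≈ +0.471405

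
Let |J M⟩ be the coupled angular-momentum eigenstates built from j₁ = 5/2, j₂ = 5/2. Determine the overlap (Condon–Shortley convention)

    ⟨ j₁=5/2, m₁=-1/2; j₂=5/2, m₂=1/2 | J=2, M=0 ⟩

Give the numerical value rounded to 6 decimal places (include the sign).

+√(4/21) = +0.436436

j₁+j₂−J=3  J+j₁−j₂=2  J−j₁+j₂=2  j₁+j₂+J+1=8
(j₁±m₁, j₂±m₂, J±M) = (2,3,3,2,2,2)
P² = 12/7
sum k=1..3:
  [1] −1/8 = -1/8
  [2] +1/2 = 1/2
  [3] −1/24 = -1/24
S = 1/3
C² = P²·S² = 4/21 ; C = +0.436436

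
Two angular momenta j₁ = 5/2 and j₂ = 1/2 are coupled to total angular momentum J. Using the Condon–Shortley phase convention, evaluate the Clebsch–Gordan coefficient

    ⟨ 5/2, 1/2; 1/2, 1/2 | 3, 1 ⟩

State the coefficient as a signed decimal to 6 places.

√[7·0!5!1!/7! · 3!2!1!0!4!2!] = √(96)
  +(−1)^0/∏(0,0,2,1,3,0)! = 1/12  (running 1/12)
⟨..|..⟩ = √(96)·(1/12) = +0.816497

+√(2/3) = +0.816497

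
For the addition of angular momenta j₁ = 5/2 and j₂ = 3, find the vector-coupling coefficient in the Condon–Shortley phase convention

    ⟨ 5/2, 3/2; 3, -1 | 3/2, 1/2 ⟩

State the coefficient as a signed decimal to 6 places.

−√(7/30) = -0.483046

j₁+j₂−J=4  J+j₁−j₂=1  J−j₁+j₂=2  j₁+j₂+J+1=8
(j₁±m₁, j₂±m₂, J±M) = (4,1,2,4,2,1)
P² = 384/35
sum k=0..1:
  [0] +1/48 = 1/48
  [1] −1/6 = -1/6
S = -7/48
C² = P²·S² = 7/30 ; C = -0.483046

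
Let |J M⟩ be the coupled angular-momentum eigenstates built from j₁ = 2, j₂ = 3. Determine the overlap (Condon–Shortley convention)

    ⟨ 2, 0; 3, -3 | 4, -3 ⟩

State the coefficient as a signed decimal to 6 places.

+0.670820  (= +√(9/20))

√[9·1!3!5!/10! · 2!2!0!6!1!7!] = √(25920)
  +(−1)^0/∏(0,1,2,0,1,5)! = 1/240  (running 1/240)
⟨..|..⟩ = √(25920)·(1/240) = +0.670820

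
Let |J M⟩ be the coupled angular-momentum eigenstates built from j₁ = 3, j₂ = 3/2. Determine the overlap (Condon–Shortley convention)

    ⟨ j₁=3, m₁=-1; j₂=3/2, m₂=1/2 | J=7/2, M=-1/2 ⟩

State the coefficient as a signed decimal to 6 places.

-0.534522

j₁+j₂−J=1  J+j₁−j₂=5  J−j₁+j₂=2  j₁+j₂+J+1=9
(j₁±m₁, j₂±m₂, J±M) = (2,4,2,1,3,4)
P² = 512/7
sum k=0..1:
  [0] +1/48 = 1/48
  [1] −1/12 = -1/12
S = -1/16
C² = P²·S² = 2/7 ; C = -0.534522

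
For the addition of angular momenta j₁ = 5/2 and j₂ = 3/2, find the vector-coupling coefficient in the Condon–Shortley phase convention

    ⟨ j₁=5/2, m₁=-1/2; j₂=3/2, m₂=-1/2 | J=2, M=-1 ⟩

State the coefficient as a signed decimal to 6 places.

−√(25/84) = -0.545545

j₁+j₂−J=2  J+j₁−j₂=3  J−j₁+j₂=1  j₁+j₂+J+1=7
(j₁±m₁, j₂±m₂, J±M) = (2,3,1,2,1,3)
P² = 12/7
sum k=0..1:
  [0] +1/12 = 1/12
  [1] −1/2 = -1/2
S = -5/12
C² = P²·S² = 25/84 ; C = -0.545545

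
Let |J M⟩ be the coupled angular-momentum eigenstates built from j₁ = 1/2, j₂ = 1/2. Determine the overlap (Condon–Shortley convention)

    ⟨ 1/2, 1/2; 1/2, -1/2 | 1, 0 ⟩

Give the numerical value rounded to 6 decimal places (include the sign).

triangle: 0!·1!·1!/3! = 1/6
(j±m)!: 1!·0!·0!·1!·1!·1! = 1
prefactor² = (2J+1)·Δ·N² = 1/2
  k=0: +1/(0!·0!·0!·0!·1!·1!) = 1
Σ = 1  ⇒  CG² = 1/2·1² = 1/2
CG = +√(1/2) = +0.707107

+0.707107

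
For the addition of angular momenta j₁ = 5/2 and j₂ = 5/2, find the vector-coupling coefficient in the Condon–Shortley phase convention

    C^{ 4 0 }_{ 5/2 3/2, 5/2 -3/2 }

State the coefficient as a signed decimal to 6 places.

√[9·1!4!4!/10! · 4!1!1!4!4!4!] = √(82944/175)
  +(−1)^0/∏(0,1,1,1,3,3)! = 1/36  (running 1/36)
  +(−1)^1/∏(1,0,0,0,4,4)! = -1/576  (running 5/192)
⟨..|..⟩ = √(82944/175)·(5/192) = +0.566947

+0.566947  (= +√(9/28))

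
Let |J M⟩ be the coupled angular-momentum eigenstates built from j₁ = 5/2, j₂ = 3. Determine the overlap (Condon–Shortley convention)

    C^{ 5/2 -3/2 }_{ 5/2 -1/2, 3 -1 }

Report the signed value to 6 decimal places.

-0.169031  (= −√(1/35))

√[6·3!2!3!/9! · 2!3!2!4!1!4!] = √(576/35)
  +(−1)^1/∏(1,2,2,1,0,2)! = -1/8  (running -1/8)
  +(−1)^2/∏(2,1,1,0,1,3)! = 1/12  (running -1/24)
⟨..|..⟩ = √(576/35)·(-1/24) = -0.169031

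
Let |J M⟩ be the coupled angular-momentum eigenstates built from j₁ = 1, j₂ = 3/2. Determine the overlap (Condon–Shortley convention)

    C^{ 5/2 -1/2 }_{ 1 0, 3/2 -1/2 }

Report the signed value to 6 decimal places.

j₁+j₂−J=0  J+j₁−j₂=2  J−j₁+j₂=3  j₁+j₂+J+1=6
(j₁±m₁, j₂±m₂, J±M) = (1,1,1,2,2,3)
P² = 12/5
sum k=0..0:
  [0] +1/2 = 1/2
S = 1/2
C² = P²·S² = 3/5 ; C = +0.774597

+√(3/5) ≈ +0.774597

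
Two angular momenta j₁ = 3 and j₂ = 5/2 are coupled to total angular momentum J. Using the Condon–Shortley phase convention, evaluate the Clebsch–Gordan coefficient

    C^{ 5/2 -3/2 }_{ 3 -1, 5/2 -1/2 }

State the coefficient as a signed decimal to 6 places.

j₁+j₂−J=3  J+j₁−j₂=3  J−j₁+j₂=2  j₁+j₂+J+1=9
(j₁±m₁, j₂±m₂, J±M) = (2,4,2,3,1,4)
P² = 576/35
sum k=1..2:
  [1] −1/12 = -1/12
  [2] +1/8 = 1/8
S = 1/24
C² = P²·S² = 1/35 ; C = +0.169031

+0.169031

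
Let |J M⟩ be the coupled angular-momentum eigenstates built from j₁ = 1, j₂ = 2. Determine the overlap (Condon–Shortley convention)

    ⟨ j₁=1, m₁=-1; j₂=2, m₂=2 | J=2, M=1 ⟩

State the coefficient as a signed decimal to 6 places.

j₁+j₂−J=1  J+j₁−j₂=1  J−j₁+j₂=3  j₁+j₂+J+1=6
(j₁±m₁, j₂±m₂, J±M) = (0,2,4,0,3,1)
P² = 12
sum k=1..1:
  [1] −1/6 = -1/6
S = -1/6
C² = P²·S² = 1/3 ; C = -0.577350

-0.577350  (= −√(1/3))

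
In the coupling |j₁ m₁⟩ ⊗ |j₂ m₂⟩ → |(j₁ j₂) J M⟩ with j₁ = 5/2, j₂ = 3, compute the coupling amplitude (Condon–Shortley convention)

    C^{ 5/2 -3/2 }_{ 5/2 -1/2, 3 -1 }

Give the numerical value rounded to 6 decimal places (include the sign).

j₁+j₂−J=3  J+j₁−j₂=2  J−j₁+j₂=3  j₁+j₂+J+1=9
(j₁±m₁, j₂±m₂, J±M) = (2,3,2,4,1,4)
P² = 576/35
sum k=1..2:
  [1] −1/8 = -1/8
  [2] +1/12 = 1/12
S = -1/24
C² = P²·S² = 1/35 ; C = -0.169031

-0.169031  (= −√(1/35))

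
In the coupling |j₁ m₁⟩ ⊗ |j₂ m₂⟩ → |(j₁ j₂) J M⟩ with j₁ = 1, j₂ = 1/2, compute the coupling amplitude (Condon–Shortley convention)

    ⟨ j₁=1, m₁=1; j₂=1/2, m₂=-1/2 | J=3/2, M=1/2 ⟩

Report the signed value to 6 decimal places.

+0.577350

√[4·0!2!1!/4! · 2!0!0!1!2!1!] = √(4/3)
  +(−1)^0/∏(0,0,0,0,2,1)! = 1/2  (running 1/2)
⟨..|..⟩ = √(4/3)·(1/2) = +0.577350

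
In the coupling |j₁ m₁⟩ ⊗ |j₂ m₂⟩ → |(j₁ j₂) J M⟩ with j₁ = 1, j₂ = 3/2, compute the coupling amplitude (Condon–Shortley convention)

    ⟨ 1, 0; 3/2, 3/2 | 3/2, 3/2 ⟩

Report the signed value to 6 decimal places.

-0.774597

triangle: 1!·1!·2!/5! = 2/120
(j±m)!: 1!·1!·3!·0!·3!·0! = 36
prefactor² = (2J+1)·Δ·N² = 12/5
  k=1: −1/(1!·0!·0!·2!·1!·0!) = -1/2
Σ = -1/2  ⇒  CG² = 12/5·(-1/2)² = 3/5
CG = −√(3/5) = -0.774597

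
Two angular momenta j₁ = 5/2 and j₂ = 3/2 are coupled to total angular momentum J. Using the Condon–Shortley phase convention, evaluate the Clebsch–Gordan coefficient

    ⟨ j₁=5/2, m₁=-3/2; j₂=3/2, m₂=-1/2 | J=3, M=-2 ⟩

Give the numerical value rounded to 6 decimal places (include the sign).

√[7·1!4!2!/8! · 1!4!1!2!1!5!] = √(48)
  +(−1)^0/∏(0,1,4,1,0,1)! = 1/24  (running 1/24)
  +(−1)^1/∏(1,0,3,0,1,2)! = -1/12  (running -1/24)
⟨..|..⟩ = √(48)·(-1/24) = -0.288675

-0.288675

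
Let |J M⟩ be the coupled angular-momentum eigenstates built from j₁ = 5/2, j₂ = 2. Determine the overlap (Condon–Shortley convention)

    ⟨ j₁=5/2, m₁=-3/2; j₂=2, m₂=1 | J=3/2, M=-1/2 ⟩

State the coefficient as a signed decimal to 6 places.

+√(2/105) ≈ +0.138013

triangle: 3!·2!·1!/7! = 12/5040
(j±m)!: 1!·4!·3!·1!·1!·2! = 288
prefactor² = (2J+1)·Δ·N² = 96/35
  k=2: +1/(2!·1!·2!·1!·0!·0!) = 1/4
  k=3: −1/(3!·0!·1!·0!·1!·1!) = -1/6
Σ = 1/12  ⇒  CG² = 96/35·1/12² = 2/105
CG = +√(2/105) = +0.138013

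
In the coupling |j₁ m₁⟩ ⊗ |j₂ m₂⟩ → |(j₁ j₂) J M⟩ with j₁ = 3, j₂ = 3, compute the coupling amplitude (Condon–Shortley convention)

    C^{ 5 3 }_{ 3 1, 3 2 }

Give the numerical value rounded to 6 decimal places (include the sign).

−√(1/6) ≈ -0.408248

triangle: 1!·5!·5!/12! = 14400/479001600
(j±m)!: 4!·2!·5!·1!·8!·2! = 464486400
prefactor² = (2J+1)·Δ·N² = 153600
  k=0: +1/(0!·1!·2!·5!·3!·0!) = 1/1440
  k=1: −1/(1!·0!·1!·4!·4!·1!) = -1/576
Σ = -1/960  ⇒  CG² = 153600·(-1/960)² = 1/6
CG = −√(1/6) = -0.408248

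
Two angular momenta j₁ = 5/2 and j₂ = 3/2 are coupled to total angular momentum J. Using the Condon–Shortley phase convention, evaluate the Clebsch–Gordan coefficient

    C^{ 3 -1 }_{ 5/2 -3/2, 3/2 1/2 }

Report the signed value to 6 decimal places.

-0.639010  (= −√(49/120))

triangle: 1!·4!·2!/8! = 48/40320
(j±m)!: 1!·4!·2!·1!·2!·4! = 2304
prefactor² = (2J+1)·Δ·N² = 96/5
  k=0: +1/(0!·1!·4!·2!·0!·0!) = 1/48
  k=1: −1/(1!·0!·3!·1!·1!·1!) = -1/6
Σ = -7/48  ⇒  CG² = 96/5·(-7/48)² = 49/120
CG = −√(49/120) = -0.639010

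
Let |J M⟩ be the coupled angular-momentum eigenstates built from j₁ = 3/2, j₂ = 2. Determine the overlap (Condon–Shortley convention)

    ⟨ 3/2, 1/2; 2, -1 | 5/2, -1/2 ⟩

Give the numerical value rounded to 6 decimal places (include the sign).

+0.597614

√[6·1!2!3!/7! · 2!1!1!3!2!3!] = √(72/35)
  +(−1)^0/∏(0,1,1,1,1,2)! = 1/2  (running 1/2)
  +(−1)^1/∏(1,0,0,0,2,3)! = -1/12  (running 5/12)
⟨..|..⟩ = √(72/35)·(5/12) = +0.597614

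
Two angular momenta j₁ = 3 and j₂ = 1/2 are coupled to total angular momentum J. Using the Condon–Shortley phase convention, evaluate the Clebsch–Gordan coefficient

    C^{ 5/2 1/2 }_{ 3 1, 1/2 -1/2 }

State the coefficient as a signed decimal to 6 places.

√[6·1!5!0!/7! · 4!2!0!1!3!2!] = √(576/7)
  +(−1)^0/∏(0,1,2,0,3,0)! = 1/12  (running 1/12)
⟨..|..⟩ = √(576/7)·(1/12) = +0.755929

+√(4/7) = +0.755929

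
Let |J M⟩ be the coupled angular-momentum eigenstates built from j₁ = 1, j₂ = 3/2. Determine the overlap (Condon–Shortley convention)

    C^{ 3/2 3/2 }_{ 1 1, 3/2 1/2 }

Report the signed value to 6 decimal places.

+√(2/5) = +0.632456

√[4·1!1!2!/5! · 2!0!2!1!3!0!] = √(8/5)
  +(−1)^0/∏(0,1,0,2,1,0)! = 1/2  (running 1/2)
⟨..|..⟩ = √(8/5)·(1/2) = +0.632456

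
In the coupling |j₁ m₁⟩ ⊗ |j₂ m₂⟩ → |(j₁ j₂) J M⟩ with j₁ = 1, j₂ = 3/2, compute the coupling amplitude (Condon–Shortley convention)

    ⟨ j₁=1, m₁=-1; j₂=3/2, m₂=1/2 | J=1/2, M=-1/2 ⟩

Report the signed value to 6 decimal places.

triangle: 2!*0!*1!/4! = 2/24
(j±m)!: 0!*2!*2!*1!*0!*1! = 4
prefactor² = (2J+1)*Δ*N² = 2/3
  k=2: +1/(2!*0!*0!*0!*0!*1!) = 1/2
Σ = 1/2  ⇒  CG² = 2/3*1/2² = 1/6
CG = +√(1/6) = +0.408248

+√(1/6) ≈ +0.408248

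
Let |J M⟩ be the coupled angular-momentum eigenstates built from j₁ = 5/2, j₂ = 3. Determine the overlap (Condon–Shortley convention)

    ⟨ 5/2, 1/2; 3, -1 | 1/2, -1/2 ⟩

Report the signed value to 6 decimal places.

+√(4/21) = +0.436436

triangle: 5!×0!×1!/7! = 120/5040
(j±m)!: 3!×2!×2!×4!×0!×1! = 576
prefactor² = (2J+1)×Δ×N² = 192/7
  k=2: +1/(2!×3!×0!×0!×0!×1!) = 1/12
Σ = 1/12  ⇒  CG² = 192/7×1/12² = 4/21
CG = +√(4/21) = +0.436436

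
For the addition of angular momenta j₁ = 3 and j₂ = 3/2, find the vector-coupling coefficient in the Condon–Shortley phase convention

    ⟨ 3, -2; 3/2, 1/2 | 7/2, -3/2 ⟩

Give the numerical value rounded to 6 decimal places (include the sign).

-0.654654  (= −√(3/7))

triangle: 1!*5!*2!/9! = 240/362880
(j±m)!: 1!*5!*2!*1!*2!*5! = 57600
prefactor² = (2J+1)*Δ*N² = 6400/21
  k=0: +1/(0!*1!*5!*2!*0!*0!) = 1/240
  k=1: −1/(1!*0!*4!*1!*1!*1!) = -1/24
Σ = -3/80  ⇒  CG² = 6400/21*(-3/80)² = 3/7
CG = −√(3/7) = -0.654654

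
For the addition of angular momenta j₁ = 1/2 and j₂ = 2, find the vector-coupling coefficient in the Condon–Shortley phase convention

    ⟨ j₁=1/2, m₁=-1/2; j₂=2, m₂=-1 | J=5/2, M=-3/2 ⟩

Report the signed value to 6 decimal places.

+0.894427  (= +√(4/5))

triangle: 0!*1!*4!/6! = 24/720
(j±m)!: 0!*1!*1!*3!*1!*4! = 144
prefactor² = (2J+1)*Δ*N² = 144/5
  k=0: +1/(0!*0!*1!*1!*0!*3!) = 1/6
Σ = 1/6  ⇒  CG² = 144/5*1/6² = 4/5
CG = +√(4/5) = +0.894427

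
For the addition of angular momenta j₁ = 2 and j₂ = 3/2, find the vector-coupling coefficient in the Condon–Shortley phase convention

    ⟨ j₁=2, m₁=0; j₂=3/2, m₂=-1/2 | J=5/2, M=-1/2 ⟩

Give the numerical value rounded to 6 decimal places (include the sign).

+0.292770  (= +√(3/35))

√[6·1!3!2!/7! · 2!2!1!2!2!3!] = √(48/35)
  +(−1)^0/∏(0,1,2,1,1,1)! = 1/2  (running 1/2)
  +(−1)^1/∏(1,0,1,0,2,2)! = -1/4  (running 1/4)
⟨..|..⟩ = √(48/35)·(1/4) = +0.292770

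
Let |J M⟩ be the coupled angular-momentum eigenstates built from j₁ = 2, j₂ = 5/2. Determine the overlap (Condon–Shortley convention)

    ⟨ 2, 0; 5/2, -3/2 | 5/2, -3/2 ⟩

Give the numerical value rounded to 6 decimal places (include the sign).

j₁+j₂−J=2  J+j₁−j₂=2  J−j₁+j₂=3  j₁+j₂+J+1=8
(j₁±m₁, j₂±m₂, J±M) = (2,2,1,4,1,4)
P² = 288/35
sum k=0..1:
  [0] +1/8 = 1/8
  [1] −1/6 = -1/6
S = -1/24
C² = P²·S² = 1/70 ; C = -0.119523

-0.119523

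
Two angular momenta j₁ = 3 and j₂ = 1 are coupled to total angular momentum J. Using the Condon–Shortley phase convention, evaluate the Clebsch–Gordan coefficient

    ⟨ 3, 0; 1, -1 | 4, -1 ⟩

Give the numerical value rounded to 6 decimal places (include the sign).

+√(5/14) ≈ +0.597614

triangle: 0!×6!×2!/9! = 1440/362880
(j±m)!: 3!×3!×0!×2!×3!×5! = 51840
prefactor² = (2J+1)×Δ×N² = 12960/7
  k=0: +1/(0!×0!×3!×0!×3!×2!) = 1/72
Σ = 1/72  ⇒  CG² = 12960/7×1/72² = 5/14
CG = +√(5/14) = +0.597614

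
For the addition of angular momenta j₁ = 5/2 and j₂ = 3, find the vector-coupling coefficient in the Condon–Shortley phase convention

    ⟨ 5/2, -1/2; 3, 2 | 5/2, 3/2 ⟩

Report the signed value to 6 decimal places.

triangle: 3!*2!*3!/9! = 72/362880
(j±m)!: 2!*3!*5!*1!*4!*1! = 34560
prefactor² = (2J+1)*Δ*N² = 288/7
  k=2: +1/(2!*1!*1!*3!*1!*0!) = 1/12
  k=3: −1/(3!*0!*0!*2!*2!*1!) = -1/24
Σ = 1/24  ⇒  CG² = 288/7*1/24² = 1/14
CG = +√(1/14) = +0.267261

+0.267261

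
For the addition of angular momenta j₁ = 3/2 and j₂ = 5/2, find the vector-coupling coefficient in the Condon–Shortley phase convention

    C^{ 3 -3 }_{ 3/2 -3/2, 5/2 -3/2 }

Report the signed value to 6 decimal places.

−√(3/8) ≈ -0.612372

√[7·1!2!4!/8! · 0!3!1!4!0!6!] = √(864)
  +(−1)^1/∏(1,0,2,0,0,4)! = -1/48  (running -1/48)
⟨..|..⟩ = √(864)·(-1/48) = -0.612372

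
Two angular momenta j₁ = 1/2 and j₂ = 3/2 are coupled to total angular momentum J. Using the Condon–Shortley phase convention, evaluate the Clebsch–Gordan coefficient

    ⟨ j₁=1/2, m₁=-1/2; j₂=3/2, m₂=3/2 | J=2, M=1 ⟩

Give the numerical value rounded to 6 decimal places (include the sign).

√[5·0!1!3!/5! · 0!1!3!0!3!1!] = √(9)
  +(−1)^0/∏(0,0,1,3,0,0)! = 1/6  (running 1/6)
⟨..|..⟩ = √(9)·(1/6) = +0.500000

+0.500000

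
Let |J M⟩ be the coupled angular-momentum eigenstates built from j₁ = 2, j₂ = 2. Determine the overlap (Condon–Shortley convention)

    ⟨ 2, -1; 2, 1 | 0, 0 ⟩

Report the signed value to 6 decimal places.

−√(1/5) ≈ -0.447214

√[1·4!0!0!/5! · 1!3!3!1!0!0!] = √(36/5)
  +(−1)^3/∏(3,1,0,0,0,0)! = -1/6  (running -1/6)
⟨..|..⟩ = √(36/5)·(-1/6) = -0.447214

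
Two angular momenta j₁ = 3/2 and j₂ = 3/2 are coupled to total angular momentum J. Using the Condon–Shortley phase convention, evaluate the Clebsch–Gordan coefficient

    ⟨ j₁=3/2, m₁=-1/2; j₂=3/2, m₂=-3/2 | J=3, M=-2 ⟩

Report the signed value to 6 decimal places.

+√(1/2) ≈ +0.707107

√[7·0!3!3!/7! · 1!2!0!3!1!5!] = √(72)
  +(−1)^0/∏(0,0,2,0,1,3)! = 1/12  (running 1/12)
⟨..|..⟩ = √(72)·(1/12) = +0.707107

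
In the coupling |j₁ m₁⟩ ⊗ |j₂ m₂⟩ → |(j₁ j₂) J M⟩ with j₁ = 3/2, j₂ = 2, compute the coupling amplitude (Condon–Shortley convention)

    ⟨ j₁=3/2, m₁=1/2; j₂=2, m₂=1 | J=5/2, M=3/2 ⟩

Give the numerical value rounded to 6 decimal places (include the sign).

−√(1/35) = -0.169031

j₁+j₂−J=1  J+j₁−j₂=2  J−j₁+j₂=3  j₁+j₂+J+1=7
(j₁±m₁, j₂±m₂, J±M) = (2,1,3,1,4,1)
P² = 144/35
sum k=0..1:
  [0] +1/6 = 1/6
  [1] −1/4 = -1/4
S = -1/12
C² = P²·S² = 1/35 ; C = -0.169031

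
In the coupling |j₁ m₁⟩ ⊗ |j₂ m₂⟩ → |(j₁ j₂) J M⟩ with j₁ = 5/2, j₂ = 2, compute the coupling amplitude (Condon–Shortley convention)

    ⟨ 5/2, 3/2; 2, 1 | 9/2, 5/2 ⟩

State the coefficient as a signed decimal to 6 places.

+√(5/9) = +0.745356

√[10·0!5!4!/10! · 4!1!3!1!7!2!] = √(11520)
  +(−1)^0/∏(0,0,1,3,4,1)! = 1/144  (running 1/144)
⟨..|..⟩ = √(11520)·(1/144) = +0.745356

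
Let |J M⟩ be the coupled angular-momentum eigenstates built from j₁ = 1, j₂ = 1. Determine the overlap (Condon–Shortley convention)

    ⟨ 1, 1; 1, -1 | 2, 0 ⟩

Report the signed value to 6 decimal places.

+√(1/6) = +0.408248

√[5·0!2!2!/5! · 2!0!0!2!2!2!] = √(8/3)
  +(−1)^0/∏(0,0,0,0,2,2)! = 1/4  (running 1/4)
⟨..|..⟩ = √(8/3)·(1/4) = +0.408248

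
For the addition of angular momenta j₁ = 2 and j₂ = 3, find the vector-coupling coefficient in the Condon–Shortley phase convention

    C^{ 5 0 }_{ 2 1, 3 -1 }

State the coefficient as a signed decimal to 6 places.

√[11·0!4!6!/11! · 3!1!2!4!5!5!] = √(138240/7)
  +(−1)^0/∏(0,0,1,2,3,4)! = 1/288  (running 1/288)
⟨..|..⟩ = √(138240/7)·(1/288) = +0.487950

+√(5/21) ≈ +0.487950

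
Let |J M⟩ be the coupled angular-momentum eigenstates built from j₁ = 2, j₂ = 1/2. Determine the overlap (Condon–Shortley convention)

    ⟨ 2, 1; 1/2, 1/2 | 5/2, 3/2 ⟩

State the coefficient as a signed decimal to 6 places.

+0.894427

triangle: 0!×4!×1!/6! = 24/720
(j±m)!: 3!×1!×1!×0!×4!×1! = 144
prefactor² = (2J+1)×Δ×N² = 144/5
  k=0: +1/(0!×0!×1!×1!×3!×0!) = 1/6
Σ = 1/6  ⇒  CG² = 144/5×1/6² = 4/5
CG = +√(4/5) = +0.894427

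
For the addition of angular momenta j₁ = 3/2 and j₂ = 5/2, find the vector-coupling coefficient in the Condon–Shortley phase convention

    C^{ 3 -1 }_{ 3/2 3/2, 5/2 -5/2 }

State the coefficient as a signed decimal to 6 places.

triangle: 1!*2!*4!/8! = 48/40320
(j±m)!: 3!*0!*0!*5!*2!*4! = 34560
prefactor² = (2J+1)*Δ*N² = 288
  k=0: +1/(0!*1!*0!*0!*2!*4!) = 1/48
Σ = 1/48  ⇒  CG² = 288*1/48² = 1/8
CG = +√(1/8) = +0.353553

+√(1/8) = +0.353553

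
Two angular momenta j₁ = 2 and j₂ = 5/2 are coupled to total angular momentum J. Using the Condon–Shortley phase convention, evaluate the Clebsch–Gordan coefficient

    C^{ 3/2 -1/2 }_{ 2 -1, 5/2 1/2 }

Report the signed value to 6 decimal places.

+0.487950  (= +√(5/21))

√[4·3!1!2!/7! · 1!3!3!2!1!2!] = √(48/35)
  +(−1)^2/∏(2,1,1,1,0,1)! = 1/2  (running 1/2)
  +(−1)^3/∏(3,0,0,0,1,2)! = -1/12  (running 5/12)
⟨..|..⟩ = √(48/35)·(5/12) = +0.487950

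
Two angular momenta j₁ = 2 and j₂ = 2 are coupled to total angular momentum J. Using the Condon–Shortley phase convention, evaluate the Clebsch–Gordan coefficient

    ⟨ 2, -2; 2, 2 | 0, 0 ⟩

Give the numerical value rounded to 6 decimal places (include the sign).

+0.447214

√[1·4!0!0!/5! · 0!4!4!0!0!0!] = √(576/5)
  +(−1)^4/∏(4,0,0,0,0,0)! = 1/24  (running 1/24)
⟨..|..⟩ = √(576/5)·(1/24) = +0.447214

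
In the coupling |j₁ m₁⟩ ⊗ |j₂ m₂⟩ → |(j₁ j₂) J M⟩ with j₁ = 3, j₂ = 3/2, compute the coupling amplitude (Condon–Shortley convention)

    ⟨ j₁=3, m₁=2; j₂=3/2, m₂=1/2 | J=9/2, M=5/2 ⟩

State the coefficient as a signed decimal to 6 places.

+0.707107  (= +√(1/2))

√[10·0!6!3!/10! · 5!1!2!1!7!2!] = √(28800)
  +(−1)^0/∏(0,0,1,2,5,1)! = 1/240  (running 1/240)
⟨..|..⟩ = √(28800)·(1/240) = +0.707107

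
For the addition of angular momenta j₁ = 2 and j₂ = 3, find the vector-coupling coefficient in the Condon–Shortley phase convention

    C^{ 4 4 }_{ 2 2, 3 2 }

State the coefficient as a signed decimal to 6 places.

j₁+j₂−J=1  J+j₁−j₂=3  J−j₁+j₂=5  j₁+j₂+J+1=10
(j₁±m₁, j₂±m₂, J±M) = (4,0,5,1,8,0)
P² = 207360
sum k=0..0:
  [0] +1/720 = 1/720
S = 1/720
C² = P²·S² = 2/5 ; C = +0.632456

+0.632456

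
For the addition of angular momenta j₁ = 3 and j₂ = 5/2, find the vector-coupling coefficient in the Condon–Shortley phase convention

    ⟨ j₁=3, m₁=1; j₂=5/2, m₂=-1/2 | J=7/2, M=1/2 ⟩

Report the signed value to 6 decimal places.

triangle: 2!×4!×3!/10! = 288/3628800
(j±m)!: 4!×2!×2!×3!×4!×3! = 82944
prefactor² = (2J+1)×Δ×N² = 9216/175
  k=0: +1/(0!×2!×2!×2!×2!×1!) = 1/16
  k=1: −1/(1!×1!×1!×1!×3!×2!) = -1/12
  k=2: +1/(2!×0!×0!×0!×4!×3!) = 1/288
Σ = -5/288  ⇒  CG² = 9216/175×(-5/288)² = 1/63
CG = −√(1/63) = -0.125988

−√(1/63) ≈ -0.125988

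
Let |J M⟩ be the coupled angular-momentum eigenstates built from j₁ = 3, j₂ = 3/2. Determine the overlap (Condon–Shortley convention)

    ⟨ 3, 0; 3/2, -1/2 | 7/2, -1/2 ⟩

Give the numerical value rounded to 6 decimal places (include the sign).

+√(2/21) = +0.308607

j₁+j₂−J=1  J+j₁−j₂=5  J−j₁+j₂=2  j₁+j₂+J+1=9
(j₁±m₁, j₂±m₂, J±M) = (3,3,1,2,3,4)
P² = 384/7
sum k=0..1:
  [0] +1/12 = 1/12
  [1] −1/24 = -1/24
S = 1/24
C² = P²·S² = 2/21 ; C = +0.308607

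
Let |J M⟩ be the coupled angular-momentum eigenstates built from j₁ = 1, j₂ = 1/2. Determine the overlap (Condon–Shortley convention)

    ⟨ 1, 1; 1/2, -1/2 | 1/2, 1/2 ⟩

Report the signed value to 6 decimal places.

+√(2/3) ≈ +0.816497

triangle: 1!·1!·0!/3! = 1/6
(j±m)!: 2!·0!·0!·1!·1!·0! = 2
prefactor² = (2J+1)·Δ·N² = 2/3
  k=0: +1/(0!·1!·0!·0!·1!·0!) = 1
Σ = 1  ⇒  CG² = 2/3·1² = 2/3
CG = +√(2/3) = +0.816497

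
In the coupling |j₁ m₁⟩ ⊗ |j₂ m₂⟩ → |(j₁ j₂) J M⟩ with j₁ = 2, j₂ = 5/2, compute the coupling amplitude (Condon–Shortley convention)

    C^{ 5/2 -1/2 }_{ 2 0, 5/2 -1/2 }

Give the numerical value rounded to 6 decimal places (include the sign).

triangle: 2!·2!·3!/8! = 24/40320
(j±m)!: 2!·2!·2!·3!·2!·3! = 576
prefactor² = (2J+1)·Δ·N² = 72/35
  k=0: +1/(0!·2!·2!·2!·0!·1!) = 1/8
  k=1: −1/(1!·1!·1!·1!·1!·2!) = -1/2
  k=2: +1/(2!·0!·0!·0!·2!·3!) = 1/24
Σ = -1/3  ⇒  CG² = 72/35·(-1/3)² = 8/35
CG = −√(8/35) = -0.478091

-0.478091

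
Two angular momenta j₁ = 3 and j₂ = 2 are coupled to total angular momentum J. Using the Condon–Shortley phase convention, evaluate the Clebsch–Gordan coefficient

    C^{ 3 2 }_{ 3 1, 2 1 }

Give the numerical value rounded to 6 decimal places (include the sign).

-0.500000

√[7·2!4!2!/9! · 4!2!3!1!5!1!] = √(64)
  +(−1)^1/∏(1,1,1,2,3,0)! = -1/12  (running -1/12)
  +(−1)^2/∏(2,0,0,1,4,1)! = 1/48  (running -1/16)
⟨..|..⟩ = √(64)·(-1/16) = -0.500000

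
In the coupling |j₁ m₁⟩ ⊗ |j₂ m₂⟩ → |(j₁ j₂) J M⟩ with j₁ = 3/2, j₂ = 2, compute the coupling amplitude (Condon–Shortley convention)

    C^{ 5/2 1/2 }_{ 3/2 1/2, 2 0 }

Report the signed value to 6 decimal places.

triangle: 1!*2!*3!/7! = 12/5040
(j±m)!: 2!*1!*2!*2!*3!*2! = 96
prefactor² = (2J+1)*Δ*N² = 48/35
  k=0: +1/(0!*1!*1!*2!*1!*1!) = 1/2
  k=1: −1/(1!*0!*0!*1!*2!*2!) = -1/4
Σ = 1/4  ⇒  CG² = 48/35*1/4² = 3/35
CG = +√(3/35) = +0.292770

+0.292770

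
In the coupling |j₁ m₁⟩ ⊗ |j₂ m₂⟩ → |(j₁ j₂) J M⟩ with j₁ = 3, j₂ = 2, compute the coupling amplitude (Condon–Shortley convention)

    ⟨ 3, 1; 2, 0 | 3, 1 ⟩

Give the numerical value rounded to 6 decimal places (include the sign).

j₁+j₂−J=2  J+j₁−j₂=4  J−j₁+j₂=2  j₁+j₂+J+1=9
(j₁±m₁, j₂±m₂, J±M) = (4,2,2,2,4,2)
P² = 256/15
sum k=0..2:
  [0] +1/16 = 1/16
  [1] −1/6 = -1/6
  [2] +1/96 = 1/96
S = -3/32
C² = P²·S² = 3/20 ; C = -0.387298

-0.387298  (= −√(3/20))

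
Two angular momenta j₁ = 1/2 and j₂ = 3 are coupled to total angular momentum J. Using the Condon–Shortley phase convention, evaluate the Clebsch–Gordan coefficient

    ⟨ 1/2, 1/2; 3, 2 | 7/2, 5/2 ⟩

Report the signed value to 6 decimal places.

√[8·0!1!6!/8! · 1!0!5!1!6!1!] = √(86400/7)
  +(−1)^0/∏(0,0,0,5,1,1)! = 1/120  (running 1/120)
⟨..|..⟩ = √(86400/7)·(1/120) = +0.925820

+√(6/7) = +0.925820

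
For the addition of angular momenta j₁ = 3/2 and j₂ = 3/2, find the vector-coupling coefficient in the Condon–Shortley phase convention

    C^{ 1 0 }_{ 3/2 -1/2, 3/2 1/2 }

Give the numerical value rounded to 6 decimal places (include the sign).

-0.223607

j₁+j₂−J=2  J+j₁−j₂=1  J−j₁+j₂=1  j₁+j₂+J+1=5
(j₁±m₁, j₂±m₂, J±M) = (1,2,2,1,1,1)
P² = 1/5
sum k=1..2:
  [1] −1/1 = -1
  [2] +1/2 = 1/2
S = -1/2
C² = P²·S² = 1/20 ; C = -0.223607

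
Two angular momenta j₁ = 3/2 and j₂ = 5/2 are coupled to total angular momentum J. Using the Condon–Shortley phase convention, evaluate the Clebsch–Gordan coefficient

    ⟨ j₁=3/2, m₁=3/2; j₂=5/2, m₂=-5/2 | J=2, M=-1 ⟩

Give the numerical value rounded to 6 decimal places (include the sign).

√[5·2!1!3!/7! · 3!0!0!5!1!3!] = √(360/7)
  +(−1)^0/∏(0,2,0,0,1,3)! = 1/12  (running 1/12)
⟨..|..⟩ = √(360/7)·(1/12) = +0.597614

+0.597614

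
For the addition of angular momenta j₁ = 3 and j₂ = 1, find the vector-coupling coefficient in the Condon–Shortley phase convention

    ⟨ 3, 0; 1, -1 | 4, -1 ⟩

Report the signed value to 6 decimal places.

√[9·0!6!2!/9! · 3!3!0!2!3!5!] = √(12960/7)
  +(−1)^0/∏(0,0,3,0,3,2)! = 1/72  (running 1/72)
⟨..|..⟩ = √(12960/7)·(1/72) = +0.597614

+0.597614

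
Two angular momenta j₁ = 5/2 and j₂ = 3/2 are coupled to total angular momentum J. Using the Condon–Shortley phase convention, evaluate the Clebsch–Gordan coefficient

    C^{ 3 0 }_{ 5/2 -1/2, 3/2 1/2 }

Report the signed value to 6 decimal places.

−√(1/5) ≈ -0.447214

√[7·1!4!2!/8! · 2!3!2!1!3!3!] = √(36/5)
  +(−1)^0/∏(0,1,3,2,1,0)! = 1/12  (running 1/12)
  +(−1)^1/∏(1,0,2,1,2,1)! = -1/4  (running -1/6)
⟨..|..⟩ = √(36/5)·(-1/6) = -0.447214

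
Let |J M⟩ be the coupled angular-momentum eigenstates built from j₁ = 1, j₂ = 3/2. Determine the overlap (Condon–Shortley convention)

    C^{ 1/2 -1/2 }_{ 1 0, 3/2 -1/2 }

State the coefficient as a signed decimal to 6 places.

√[2·2!0!1!/4! · 1!1!1!2!0!1!] = √(1/3)
  +(−1)^1/∏(1,1,0,0,0,1)! = -1  (running -1)
⟨..|..⟩ = √(1/3)·(-1) = -0.577350

−√(1/3) = -0.577350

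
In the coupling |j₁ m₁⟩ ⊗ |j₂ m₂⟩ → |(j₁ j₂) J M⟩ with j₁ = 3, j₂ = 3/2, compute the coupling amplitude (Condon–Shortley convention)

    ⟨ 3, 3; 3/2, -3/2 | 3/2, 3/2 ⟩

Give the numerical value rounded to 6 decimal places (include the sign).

+0.755929  (= +√(4/7))

√[4·3!3!0!/7! · 6!0!0!3!3!0!] = √(5184/7)
  +(−1)^0/∏(0,3,0,0,3,0)! = 1/36  (running 1/36)
⟨..|..⟩ = √(5184/7)·(1/36) = +0.755929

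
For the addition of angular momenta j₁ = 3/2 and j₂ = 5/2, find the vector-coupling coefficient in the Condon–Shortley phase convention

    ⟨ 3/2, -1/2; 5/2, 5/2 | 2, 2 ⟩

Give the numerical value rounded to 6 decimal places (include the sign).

+√(10/21) ≈ +0.690066

√[5·2!1!3!/7! · 1!2!5!0!4!0!] = √(480/7)
  +(−1)^2/∏(2,0,0,3,1,0)! = 1/12  (running 1/12)
⟨..|..⟩ = √(480/7)·(1/12) = +0.690066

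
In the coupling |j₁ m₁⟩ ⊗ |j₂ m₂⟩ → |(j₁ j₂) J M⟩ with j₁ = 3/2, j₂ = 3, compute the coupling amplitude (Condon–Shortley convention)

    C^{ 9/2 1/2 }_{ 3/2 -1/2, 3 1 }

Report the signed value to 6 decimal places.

√[10·0!3!6!/10! · 1!2!4!2!5!4!] = √(23040/7)
  +(−1)^0/∏(0,0,2,4,1,2)! = 1/96  (running 1/96)
⟨..|..⟩ = √(23040/7)·(1/96) = +0.597614

+0.597614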